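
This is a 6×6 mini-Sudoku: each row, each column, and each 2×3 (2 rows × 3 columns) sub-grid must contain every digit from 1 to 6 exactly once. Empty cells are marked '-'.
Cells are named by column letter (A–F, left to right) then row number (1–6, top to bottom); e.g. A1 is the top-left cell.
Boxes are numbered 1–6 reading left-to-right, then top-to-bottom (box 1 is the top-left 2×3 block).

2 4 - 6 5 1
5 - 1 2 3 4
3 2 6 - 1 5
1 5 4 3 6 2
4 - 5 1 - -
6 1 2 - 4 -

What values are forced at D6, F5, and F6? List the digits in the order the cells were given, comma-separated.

For D6:
  Row 6 already contains {1, 2, 4, 6}.
  Column D already contains {1, 2, 3, 6}.
  Its 2×3 block (box 6) already contains {1, 4}.
  The only value from 1–6 not eliminated is 5, so D6 = 5.
For F5:
  Consider where 6 can go in row 5.
  B5 is out (box 5 already has a 6).
  E5 is out (column E already has a 6).
  So the only cell in row 5 that can hold 6 is F5.
  So F5 = 6.
For F6:
  Row 6 already contains {1, 2, 4, 6}.
  Column F already contains {1, 2, 4, 5}.
  Its 2×3 block (box 6) already contains {1, 4}.
  The only value from 1–6 not eliminated is 3, so F6 = 3.

5,6,3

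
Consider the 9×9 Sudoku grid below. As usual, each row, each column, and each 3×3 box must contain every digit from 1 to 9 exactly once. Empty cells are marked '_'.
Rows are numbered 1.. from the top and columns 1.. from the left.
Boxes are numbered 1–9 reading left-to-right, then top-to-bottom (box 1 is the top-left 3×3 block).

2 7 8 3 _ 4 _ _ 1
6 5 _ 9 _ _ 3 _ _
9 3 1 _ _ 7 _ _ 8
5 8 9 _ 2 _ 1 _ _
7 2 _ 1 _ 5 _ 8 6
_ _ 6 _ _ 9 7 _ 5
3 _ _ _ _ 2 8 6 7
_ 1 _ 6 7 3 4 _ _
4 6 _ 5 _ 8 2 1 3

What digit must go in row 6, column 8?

2

Cell row 6, column 8 itself could take any of {2, 3, 4} by direct elimination.
Consider where 2 can go in box 6.
row 4, column 8 is out (row 4 already has a 2).
row 4, column 9 is out (row 4 already has a 2).
row 5, column 7 is out (row 5 already has a 2).
So the only cell in box 6 that can hold 2 is row 6, column 8.
Therefore row 6, column 8 = 2.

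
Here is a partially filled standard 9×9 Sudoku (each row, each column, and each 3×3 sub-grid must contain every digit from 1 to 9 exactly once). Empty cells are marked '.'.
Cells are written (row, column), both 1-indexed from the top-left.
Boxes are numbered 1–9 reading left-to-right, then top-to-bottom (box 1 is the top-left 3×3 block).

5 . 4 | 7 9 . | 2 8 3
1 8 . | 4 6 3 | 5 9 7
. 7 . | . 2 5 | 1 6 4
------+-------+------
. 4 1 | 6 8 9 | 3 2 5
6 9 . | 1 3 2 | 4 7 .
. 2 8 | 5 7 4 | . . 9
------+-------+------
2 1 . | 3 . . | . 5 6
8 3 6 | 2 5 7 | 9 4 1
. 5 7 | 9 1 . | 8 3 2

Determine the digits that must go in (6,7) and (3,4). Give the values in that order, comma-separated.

For (6,7):
  Row 6 already contains {2, 4, 5, 7, 8, 9}.
  Column 7 already contains {1, 2, 3, 4, 5, 8, 9}.
  Its 3×3 block (box 6) already contains {2, 3, 4, 5, 7, 9}.
  The only value from 1–9 not eliminated is 6, so (6,7) = 6.
For (3,4):
  Row 3 already contains {1, 2, 4, 5, 6, 7}.
  Column 4 already contains {1, 2, 3, 4, 5, 6, 7, 9}.
  Its 3×3 block (box 2) already contains {2, 3, 4, 5, 6, 7, 9}.
  The only value from 1–9 not eliminated is 8, so (3,4) = 8.

6,8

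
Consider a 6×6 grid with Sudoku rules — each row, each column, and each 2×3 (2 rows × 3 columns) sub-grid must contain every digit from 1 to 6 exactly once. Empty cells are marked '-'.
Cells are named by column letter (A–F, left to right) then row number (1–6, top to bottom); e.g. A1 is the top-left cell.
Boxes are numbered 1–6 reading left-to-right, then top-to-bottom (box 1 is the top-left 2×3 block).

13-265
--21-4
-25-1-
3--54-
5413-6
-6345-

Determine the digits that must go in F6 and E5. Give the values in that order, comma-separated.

1,2

For F6:
  Consider where 1 can go in box 6.
  E5 is out (row 5 already has a 1).
  So the only cell in box 6 that can hold 1 is F6.
  So F6 = 1.
For E5:
  Row 5 already contains {1, 3, 4, 5, 6}.
  Column E already contains {1, 4, 5, 6}.
  Its 2×3 block (box 6) already contains {3, 4, 5, 6}.
  The only value from 1–6 not eliminated is 2, so E5 = 2.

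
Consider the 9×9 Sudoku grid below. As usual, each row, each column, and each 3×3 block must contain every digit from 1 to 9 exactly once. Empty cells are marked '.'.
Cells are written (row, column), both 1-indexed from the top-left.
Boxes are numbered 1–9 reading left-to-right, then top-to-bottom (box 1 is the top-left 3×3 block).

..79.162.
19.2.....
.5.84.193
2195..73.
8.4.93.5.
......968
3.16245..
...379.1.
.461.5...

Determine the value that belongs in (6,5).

1

Row 6 already contains {6, 8, 9}.
Column 5 already contains {2, 4, 7, 9}.
Its 3×3 block (box 5) already contains {3, 5, 9}.
The only value from 1–9 not eliminated is 1, so (6,5) = 1.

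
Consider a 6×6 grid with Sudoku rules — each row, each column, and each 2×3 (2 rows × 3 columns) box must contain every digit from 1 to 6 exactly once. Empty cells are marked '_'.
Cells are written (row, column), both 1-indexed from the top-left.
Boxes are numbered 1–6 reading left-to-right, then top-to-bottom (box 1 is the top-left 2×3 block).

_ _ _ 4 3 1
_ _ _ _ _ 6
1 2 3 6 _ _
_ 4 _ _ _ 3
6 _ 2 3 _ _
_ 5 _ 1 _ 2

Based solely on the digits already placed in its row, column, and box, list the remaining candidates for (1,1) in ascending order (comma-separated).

Row 1 already contains {1, 3, 4}.
Column 1 already contains {1, 6}.
Its 2×3 block (box 1) already contains {}.
Removing those from 1–6 leaves {2, 5} as the candidates for (1,1).

2,5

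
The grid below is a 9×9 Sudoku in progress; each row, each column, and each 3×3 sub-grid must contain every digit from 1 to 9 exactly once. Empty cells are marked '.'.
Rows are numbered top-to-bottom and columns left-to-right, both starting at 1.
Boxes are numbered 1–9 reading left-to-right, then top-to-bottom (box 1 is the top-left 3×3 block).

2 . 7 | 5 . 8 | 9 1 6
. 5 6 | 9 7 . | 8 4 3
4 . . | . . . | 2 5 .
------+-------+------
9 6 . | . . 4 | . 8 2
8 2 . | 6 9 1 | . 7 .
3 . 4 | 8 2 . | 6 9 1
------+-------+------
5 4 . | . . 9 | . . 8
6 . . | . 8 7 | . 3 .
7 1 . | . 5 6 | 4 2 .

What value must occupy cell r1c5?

4

Cell r1c5 itself could take any of {3, 4} by direct elimination.
Consider where 4 can go in column 5.
r3c5 is out (row 3 already has a 4).
r4c5 is out (row 4 already has a 4).
r7c5 is out (row 7 already has a 4).
So the only cell in column 5 that can hold 4 is r1c5.
Therefore r1c5 = 4.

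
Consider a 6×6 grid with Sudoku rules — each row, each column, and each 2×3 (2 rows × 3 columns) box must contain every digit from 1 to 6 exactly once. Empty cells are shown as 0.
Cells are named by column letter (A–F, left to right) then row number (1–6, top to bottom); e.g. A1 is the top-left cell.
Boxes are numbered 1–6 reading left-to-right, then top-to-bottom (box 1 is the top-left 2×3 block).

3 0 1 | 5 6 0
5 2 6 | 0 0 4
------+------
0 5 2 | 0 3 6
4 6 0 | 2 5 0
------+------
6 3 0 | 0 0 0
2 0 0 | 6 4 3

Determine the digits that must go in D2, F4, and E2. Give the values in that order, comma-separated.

3,1,1

For D2:
  Consider where 3 can go in column D.
  D3 is out (row 3 already has a 3).
  D5 is out (row 5 already has a 3).
  So the only cell in column D that can hold 3 is D2.
  So D2 = 3.
For F4:
  Row 4 already contains {2, 4, 5, 6}.
  Column F already contains {3, 4, 6}.
  Its 2×3 block (box 4) already contains {2, 3, 5, 6}.
  The only value from 1–6 not eliminated is 1, so F4 = 1.
For E2:
  Row 2 already contains {2, 4, 5, 6}.
  Column E already contains {3, 4, 5, 6}.
  Its 2×3 block (box 2) already contains {4, 5, 6}.
  The only value from 1–6 not eliminated is 1, so E2 = 1.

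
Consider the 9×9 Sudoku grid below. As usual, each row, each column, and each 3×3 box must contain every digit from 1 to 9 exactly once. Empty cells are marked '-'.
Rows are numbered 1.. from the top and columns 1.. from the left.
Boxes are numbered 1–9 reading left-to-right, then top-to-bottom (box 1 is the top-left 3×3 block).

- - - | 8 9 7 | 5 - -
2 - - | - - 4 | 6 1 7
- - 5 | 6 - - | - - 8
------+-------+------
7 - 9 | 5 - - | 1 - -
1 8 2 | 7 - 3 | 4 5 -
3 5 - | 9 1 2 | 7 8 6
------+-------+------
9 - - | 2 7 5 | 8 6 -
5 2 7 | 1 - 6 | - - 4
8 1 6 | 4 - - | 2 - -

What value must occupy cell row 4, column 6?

8

Row 4 already contains {1, 5, 7, 9}.
Column 6 already contains {2, 3, 4, 5, 6, 7}.
Its 3×3 block (box 5) already contains {1, 2, 3, 5, 7, 9}.
The only value from 1–9 not eliminated is 8, so row 4, column 6 = 8.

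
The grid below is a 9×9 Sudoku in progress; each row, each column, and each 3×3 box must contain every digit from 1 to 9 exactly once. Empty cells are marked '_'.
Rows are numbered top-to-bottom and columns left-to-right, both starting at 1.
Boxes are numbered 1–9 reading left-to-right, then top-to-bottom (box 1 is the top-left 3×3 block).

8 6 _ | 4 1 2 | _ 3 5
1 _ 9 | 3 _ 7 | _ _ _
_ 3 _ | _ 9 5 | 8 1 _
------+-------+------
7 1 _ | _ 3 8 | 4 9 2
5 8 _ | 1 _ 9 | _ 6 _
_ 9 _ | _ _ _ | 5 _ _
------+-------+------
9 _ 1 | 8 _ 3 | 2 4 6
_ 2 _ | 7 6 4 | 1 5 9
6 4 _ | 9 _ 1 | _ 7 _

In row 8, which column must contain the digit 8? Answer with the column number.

Consider where 8 can go in row 8.
r8c1 is out (column 1 already has a 8).
So the only cell in row 8 that can hold 8 is r8c3.
That is column 3.

3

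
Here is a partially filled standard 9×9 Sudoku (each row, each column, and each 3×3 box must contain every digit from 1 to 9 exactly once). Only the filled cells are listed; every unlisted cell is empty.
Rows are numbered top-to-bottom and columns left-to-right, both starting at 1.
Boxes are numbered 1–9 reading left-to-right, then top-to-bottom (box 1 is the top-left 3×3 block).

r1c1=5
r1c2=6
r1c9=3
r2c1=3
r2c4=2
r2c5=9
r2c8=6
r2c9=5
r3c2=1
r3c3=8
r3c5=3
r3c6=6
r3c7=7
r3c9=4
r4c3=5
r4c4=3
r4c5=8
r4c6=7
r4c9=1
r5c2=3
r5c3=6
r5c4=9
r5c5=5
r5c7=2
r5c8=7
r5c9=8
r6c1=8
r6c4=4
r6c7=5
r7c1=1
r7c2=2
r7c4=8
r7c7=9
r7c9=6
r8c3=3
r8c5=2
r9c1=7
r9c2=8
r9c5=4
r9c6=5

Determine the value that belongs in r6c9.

Row 6 already contains {4, 5, 8}.
Column 9 already contains {1, 3, 4, 5, 6, 8}.
Its 3×3 block (box 6) already contains {1, 2, 5, 7, 8}.
The only value from 1–9 not eliminated is 9, so r6c9 = 9.

9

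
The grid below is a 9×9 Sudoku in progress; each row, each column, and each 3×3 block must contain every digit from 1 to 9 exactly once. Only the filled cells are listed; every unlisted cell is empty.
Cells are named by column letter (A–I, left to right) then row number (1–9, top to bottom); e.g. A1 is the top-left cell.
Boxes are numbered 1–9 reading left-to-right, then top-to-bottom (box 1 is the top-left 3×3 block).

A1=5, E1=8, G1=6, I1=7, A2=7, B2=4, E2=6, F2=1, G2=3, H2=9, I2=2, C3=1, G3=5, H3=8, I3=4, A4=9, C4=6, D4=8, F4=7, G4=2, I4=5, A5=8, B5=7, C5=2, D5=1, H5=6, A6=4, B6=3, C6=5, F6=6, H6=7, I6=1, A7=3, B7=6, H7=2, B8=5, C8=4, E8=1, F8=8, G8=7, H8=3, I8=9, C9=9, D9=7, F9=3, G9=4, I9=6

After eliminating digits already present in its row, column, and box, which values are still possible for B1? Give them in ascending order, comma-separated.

2,9

Row 1 already contains {5, 6, 7, 8}.
Column B already contains {3, 4, 5, 6, 7}.
Its 3×3 block (box 1) already contains {1, 4, 5, 7}.
Removing those from 1–9 leaves {2, 9} as the candidates for B1.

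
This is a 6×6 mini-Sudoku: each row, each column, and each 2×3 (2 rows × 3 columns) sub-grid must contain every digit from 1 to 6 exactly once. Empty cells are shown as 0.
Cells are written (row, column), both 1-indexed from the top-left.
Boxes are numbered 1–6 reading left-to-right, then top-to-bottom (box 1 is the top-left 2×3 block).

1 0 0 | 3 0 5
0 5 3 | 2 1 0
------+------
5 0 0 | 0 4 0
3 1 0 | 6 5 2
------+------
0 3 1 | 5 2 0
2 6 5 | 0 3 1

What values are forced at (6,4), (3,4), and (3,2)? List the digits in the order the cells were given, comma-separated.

4,1,2

For (6,4):
  Row 6 already contains {1, 2, 3, 5, 6}.
  Column 4 already contains {2, 3, 5, 6}.
  Its 2×3 block (box 6) already contains {1, 2, 3, 5}.
  The only value from 1–6 not eliminated is 4, so (6,4) = 4.
For (3,4):
  Row 3 already contains {4, 5}.
  Column 4 already contains {2, 3, 5, 6}.
  Its 2×3 block (box 4) already contains {2, 4, 5, 6}.
  The only value from 1–6 not eliminated is 1, so (3,4) = 1.
For (3,2):
  Row 3 already contains {4, 5}.
  Column 2 already contains {1, 3, 5, 6}.
  Its 2×3 block (box 3) already contains {1, 3, 5}.
  The only value from 1–6 not eliminated is 2, so (3,2) = 2.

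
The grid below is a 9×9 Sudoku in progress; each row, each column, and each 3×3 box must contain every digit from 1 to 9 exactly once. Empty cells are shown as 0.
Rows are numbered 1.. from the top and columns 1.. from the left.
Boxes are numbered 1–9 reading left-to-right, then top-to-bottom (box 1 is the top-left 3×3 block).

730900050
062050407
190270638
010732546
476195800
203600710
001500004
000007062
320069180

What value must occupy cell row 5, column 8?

2

Row 5 already contains {1, 4, 5, 6, 7, 8, 9}.
Column 8 already contains {1, 3, 4, 5, 6, 8}.
Its 3×3 block (box 6) already contains {1, 4, 5, 6, 7, 8}.
The only value from 1–9 not eliminated is 2, so row 5, column 8 = 2.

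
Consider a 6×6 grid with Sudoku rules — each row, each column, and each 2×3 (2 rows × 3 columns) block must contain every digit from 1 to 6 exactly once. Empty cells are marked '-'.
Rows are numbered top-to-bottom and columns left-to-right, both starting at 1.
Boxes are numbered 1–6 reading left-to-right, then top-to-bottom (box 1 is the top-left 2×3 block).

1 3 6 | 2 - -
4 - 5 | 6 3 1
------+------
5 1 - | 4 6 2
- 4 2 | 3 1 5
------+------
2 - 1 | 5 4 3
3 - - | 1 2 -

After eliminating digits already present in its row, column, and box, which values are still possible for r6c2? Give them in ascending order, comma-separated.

Row 6 already contains {1, 2, 3}.
Column 2 already contains {1, 3, 4}.
Its 2×3 block (box 5) already contains {1, 2, 3}.
Removing those from 1–6 leaves {5, 6} as the candidates for r6c2.

5,6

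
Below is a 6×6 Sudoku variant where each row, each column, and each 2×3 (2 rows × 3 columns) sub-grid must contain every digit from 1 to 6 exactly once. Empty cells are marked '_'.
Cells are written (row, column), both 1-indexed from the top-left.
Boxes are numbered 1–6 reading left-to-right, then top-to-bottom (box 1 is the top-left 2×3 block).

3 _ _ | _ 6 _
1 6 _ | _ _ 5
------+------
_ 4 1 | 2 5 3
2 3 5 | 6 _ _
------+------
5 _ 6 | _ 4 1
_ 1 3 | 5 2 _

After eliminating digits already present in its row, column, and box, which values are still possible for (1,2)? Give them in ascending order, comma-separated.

2,5

Row 1 already contains {3, 6}.
Column 2 already contains {1, 3, 4, 6}.
Its 2×3 block (box 1) already contains {1, 3, 6}.
Removing those from 1–6 leaves {2, 5} as the candidates for (1,2).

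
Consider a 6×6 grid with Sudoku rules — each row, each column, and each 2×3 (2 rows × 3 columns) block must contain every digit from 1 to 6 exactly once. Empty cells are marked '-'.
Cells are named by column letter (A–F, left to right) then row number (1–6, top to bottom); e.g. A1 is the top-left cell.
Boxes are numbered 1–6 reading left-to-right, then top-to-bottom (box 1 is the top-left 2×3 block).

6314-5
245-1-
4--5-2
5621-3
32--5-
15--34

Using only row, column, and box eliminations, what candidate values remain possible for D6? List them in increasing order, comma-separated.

2,6

Row 6 already contains {1, 3, 4, 5}.
Column D already contains {1, 4, 5}.
Its 2×3 block (box 6) already contains {3, 4, 5}.
Removing those from 1–6 leaves {2, 6} as the candidates for D6.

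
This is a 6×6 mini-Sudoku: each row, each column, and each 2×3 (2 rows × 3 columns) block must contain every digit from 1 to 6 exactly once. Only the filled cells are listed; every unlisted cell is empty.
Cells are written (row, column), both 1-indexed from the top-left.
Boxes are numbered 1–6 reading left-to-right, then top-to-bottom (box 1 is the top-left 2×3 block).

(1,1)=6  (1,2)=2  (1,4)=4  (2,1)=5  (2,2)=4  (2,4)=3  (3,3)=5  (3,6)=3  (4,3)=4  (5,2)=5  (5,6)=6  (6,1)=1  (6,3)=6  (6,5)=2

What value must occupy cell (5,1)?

Cell (5,1) itself could take any of {2, 3, 4} by direct elimination.
Consider where 4 can go in box 5.
(5,3) is out (column 3 already has a 4).
(6,2) is out (column 2 already has a 4).
So the only cell in box 5 that can hold 4 is (5,1).
Therefore (5,1) = 4.

4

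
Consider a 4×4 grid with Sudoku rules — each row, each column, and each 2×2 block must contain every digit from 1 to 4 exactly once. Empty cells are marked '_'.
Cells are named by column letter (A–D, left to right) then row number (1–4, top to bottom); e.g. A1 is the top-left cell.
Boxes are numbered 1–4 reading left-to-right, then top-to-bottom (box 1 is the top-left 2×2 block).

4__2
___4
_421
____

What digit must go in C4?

4

Cell C4 itself could take any of {3, 4} by direct elimination.
Consider where 4 can go in column C.
C1 is out (row 1 already has a 4).
C2 is out (row 2 already has a 4).
So the only cell in column C that can hold 4 is C4.
Therefore C4 = 4.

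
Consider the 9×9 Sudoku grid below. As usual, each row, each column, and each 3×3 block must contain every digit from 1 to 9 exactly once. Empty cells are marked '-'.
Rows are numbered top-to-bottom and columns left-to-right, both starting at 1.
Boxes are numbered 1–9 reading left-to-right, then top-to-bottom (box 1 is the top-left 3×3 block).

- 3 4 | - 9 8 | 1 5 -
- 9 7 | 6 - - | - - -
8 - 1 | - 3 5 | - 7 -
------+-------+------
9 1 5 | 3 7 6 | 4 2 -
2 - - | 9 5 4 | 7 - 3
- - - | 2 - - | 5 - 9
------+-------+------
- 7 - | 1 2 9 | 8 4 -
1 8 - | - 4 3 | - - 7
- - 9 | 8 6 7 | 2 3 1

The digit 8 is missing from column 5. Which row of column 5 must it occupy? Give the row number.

6

Consider where 8 can go in column 5.
R2C5 is out (box 2 already has a 8).
So the only cell in column 5 that can hold 8 is R6C5.
That is row 6.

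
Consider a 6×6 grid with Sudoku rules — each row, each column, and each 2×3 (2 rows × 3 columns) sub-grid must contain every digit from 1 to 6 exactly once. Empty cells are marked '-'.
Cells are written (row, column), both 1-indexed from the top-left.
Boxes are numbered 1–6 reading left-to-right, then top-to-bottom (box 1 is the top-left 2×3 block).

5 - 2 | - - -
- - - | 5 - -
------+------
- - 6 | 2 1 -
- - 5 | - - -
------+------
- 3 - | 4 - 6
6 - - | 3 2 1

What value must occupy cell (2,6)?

Cell (2,6) itself could take any of {2, 3, 4} by direct elimination.
Consider where 2 can go in column 6.
(1,6) is out (row 1 already has a 2).
(3,6) is out (row 3 already has a 2).
(4,6) is out (box 4 already has a 2).
So the only cell in column 6 that can hold 2 is (2,6).
Therefore (2,6) = 2.

2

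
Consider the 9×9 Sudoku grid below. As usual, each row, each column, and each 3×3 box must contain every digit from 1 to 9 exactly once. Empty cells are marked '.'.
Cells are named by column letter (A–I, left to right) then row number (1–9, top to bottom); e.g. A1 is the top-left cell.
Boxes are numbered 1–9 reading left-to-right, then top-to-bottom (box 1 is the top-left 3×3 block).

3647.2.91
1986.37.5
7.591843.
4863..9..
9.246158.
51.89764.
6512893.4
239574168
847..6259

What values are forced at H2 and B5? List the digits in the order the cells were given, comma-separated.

For H2:
  Row 2 already contains {1, 3, 5, 6, 7, 8, 9}.
  Column H already contains {3, 4, 5, 6, 8, 9}.
  Its 3×3 block (box 3) already contains {1, 3, 4, 5, 7, 9}.
  The only value from 1–9 not eliminated is 2, so H2 = 2.
For B5:
  Row 5 already contains {1, 2, 4, 5, 6, 8, 9}.
  Column B already contains {1, 3, 4, 5, 6, 8, 9}.
  Its 3×3 block (box 4) already contains {1, 2, 4, 5, 6, 8, 9}.
  The only value from 1–9 not eliminated is 7, so B5 = 7.

2,7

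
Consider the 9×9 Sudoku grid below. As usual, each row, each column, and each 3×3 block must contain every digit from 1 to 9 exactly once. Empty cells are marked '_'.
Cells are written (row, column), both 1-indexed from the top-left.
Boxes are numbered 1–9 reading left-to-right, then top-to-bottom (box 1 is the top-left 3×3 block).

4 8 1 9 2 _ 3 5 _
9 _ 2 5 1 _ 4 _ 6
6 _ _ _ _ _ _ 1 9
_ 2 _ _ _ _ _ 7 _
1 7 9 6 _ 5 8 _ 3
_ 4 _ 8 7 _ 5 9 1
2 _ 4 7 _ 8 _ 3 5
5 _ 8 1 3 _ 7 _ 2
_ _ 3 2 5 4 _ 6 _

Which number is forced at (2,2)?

3

Row 2 already contains {1, 2, 4, 5, 6, 9}.
Column 2 already contains {2, 4, 7, 8}.
Its 3×3 block (box 1) already contains {1, 2, 4, 6, 8, 9}.
The only value from 1–9 not eliminated is 3, so (2,2) = 3.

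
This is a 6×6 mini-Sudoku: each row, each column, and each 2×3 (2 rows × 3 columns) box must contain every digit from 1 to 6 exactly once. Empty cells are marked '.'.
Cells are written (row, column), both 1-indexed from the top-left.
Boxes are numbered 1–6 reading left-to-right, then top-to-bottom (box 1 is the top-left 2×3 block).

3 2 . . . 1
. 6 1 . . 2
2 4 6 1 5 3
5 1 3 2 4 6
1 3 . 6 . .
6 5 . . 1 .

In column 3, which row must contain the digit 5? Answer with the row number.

1

Consider where 5 can go in column 3.
(5,3) is out (box 5 already has a 5).
(6,3) is out (row 6 already has a 5).
So the only cell in column 3 that can hold 5 is (1,3).
That is row 1.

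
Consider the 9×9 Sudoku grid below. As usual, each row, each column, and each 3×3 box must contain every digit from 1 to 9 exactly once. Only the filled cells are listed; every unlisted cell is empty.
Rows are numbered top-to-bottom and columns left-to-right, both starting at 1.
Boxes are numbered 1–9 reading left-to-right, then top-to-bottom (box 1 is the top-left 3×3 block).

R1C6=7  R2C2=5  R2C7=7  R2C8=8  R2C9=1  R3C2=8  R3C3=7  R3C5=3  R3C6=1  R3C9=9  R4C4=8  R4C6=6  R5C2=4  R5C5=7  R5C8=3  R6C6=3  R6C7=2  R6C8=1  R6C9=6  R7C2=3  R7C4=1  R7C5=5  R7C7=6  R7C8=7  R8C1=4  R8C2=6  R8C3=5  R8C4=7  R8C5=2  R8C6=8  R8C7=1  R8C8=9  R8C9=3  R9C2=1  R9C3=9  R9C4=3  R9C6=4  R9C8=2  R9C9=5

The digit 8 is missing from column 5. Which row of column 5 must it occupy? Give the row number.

1

Consider where 8 can go in column 5.
R2C5 is out (row 2 already has a 8).
R4C5 is out (row 4 already has a 8).
R6C5 is out (box 5 already has a 8).
R9C5 is out (box 8 already has a 8).
So the only cell in column 5 that can hold 8 is R1C5.
That is row 1.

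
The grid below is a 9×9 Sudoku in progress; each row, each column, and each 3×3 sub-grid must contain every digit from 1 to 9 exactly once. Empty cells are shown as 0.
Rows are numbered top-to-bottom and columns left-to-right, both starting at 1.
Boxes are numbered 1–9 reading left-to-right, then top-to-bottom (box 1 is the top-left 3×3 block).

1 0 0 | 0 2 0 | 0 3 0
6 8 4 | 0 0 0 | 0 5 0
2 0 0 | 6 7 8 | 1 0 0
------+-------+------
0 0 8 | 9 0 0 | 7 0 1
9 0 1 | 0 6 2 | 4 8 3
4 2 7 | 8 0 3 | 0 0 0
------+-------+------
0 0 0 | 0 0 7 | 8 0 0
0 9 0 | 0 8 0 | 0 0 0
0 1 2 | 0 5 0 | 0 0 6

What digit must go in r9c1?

8

Cell r9c1 itself could take any of {3, 7, 8} by direct elimination.
Consider where 8 can go in column 1.
r4c1 is out (row 4 already has a 8).
r7c1 is out (row 7 already has a 8).
r8c1 is out (row 8 already has a 8).
So the only cell in column 1 that can hold 8 is r9c1.
Therefore r9c1 = 8.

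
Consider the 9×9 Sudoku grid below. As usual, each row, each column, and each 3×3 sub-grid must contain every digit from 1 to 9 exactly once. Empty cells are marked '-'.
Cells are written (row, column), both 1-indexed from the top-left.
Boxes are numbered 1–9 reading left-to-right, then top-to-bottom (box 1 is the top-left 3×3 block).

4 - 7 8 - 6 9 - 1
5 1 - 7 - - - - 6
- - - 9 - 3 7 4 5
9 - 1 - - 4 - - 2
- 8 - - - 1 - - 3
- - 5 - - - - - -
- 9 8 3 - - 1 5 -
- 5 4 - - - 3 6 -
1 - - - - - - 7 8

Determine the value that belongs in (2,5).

Cell (2,5) itself could take any of {2, 4} by direct elimination.
Consider where 4 can go in row 2.
(2,3) is out (column 3 already has a 4).
(2,6) is out (column 6 already has a 4).
(2,7) is out (box 3 already has a 4).
(2,8) is out (column 8 already has a 4).
So the only cell in row 2 that can hold 4 is (2,5).
Therefore (2,5) = 4.

4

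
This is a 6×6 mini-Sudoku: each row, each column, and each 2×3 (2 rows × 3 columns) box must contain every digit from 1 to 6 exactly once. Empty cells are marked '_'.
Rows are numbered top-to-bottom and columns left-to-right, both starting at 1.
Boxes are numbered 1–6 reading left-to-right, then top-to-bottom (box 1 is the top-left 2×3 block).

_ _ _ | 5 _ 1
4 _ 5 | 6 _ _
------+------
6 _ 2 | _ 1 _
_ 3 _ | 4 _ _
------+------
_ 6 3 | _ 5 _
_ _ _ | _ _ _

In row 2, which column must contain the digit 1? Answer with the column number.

2

Consider where 1 can go in row 2.
r2c5 is out (column 5 already has a 1).
r2c6 is out (column 6 already has a 1).
So the only cell in row 2 that can hold 1 is r2c2.
That is column 2.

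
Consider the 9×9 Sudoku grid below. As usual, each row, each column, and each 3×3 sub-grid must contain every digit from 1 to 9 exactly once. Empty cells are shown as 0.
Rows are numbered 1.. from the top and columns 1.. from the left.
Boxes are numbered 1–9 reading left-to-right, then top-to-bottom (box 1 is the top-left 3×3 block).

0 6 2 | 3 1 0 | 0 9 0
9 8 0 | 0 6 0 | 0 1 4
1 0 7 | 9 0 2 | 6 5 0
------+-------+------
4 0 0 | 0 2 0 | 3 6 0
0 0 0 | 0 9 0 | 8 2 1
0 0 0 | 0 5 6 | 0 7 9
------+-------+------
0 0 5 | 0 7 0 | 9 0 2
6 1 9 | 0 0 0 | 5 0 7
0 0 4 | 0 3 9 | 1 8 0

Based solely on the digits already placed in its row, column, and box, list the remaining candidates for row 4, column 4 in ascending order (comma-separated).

1,7,8

Row 4 already contains {2, 3, 4, 6}.
Column 4 already contains {3, 9}.
Its 3×3 block (box 5) already contains {2, 5, 6, 9}.
Removing those from 1–9 leaves {1, 7, 8} as the candidates for row 4, column 4.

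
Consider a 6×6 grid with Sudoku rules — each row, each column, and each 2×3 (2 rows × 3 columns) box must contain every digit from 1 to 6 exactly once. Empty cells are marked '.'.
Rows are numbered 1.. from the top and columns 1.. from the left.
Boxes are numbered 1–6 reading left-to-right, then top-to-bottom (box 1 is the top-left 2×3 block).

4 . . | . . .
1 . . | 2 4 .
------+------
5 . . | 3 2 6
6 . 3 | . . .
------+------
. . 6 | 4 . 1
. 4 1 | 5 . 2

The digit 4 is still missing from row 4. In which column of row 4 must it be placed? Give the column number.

6

Consider where 4 can go in row 4.
row 4, column 2 is out (column 2 already has a 4).
row 4, column 4 is out (column 4 already has a 4).
row 4, column 5 is out (column 5 already has a 4).
So the only cell in row 4 that can hold 4 is row 4, column 6.
That is column 6.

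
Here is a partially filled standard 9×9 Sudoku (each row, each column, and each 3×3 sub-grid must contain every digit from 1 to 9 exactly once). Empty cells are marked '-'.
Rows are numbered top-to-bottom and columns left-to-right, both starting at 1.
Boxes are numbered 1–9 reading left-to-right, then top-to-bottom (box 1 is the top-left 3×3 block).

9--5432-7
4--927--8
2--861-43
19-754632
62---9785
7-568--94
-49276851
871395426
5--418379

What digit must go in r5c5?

3

Row 5 already contains {2, 5, 6, 7, 8, 9}.
Column 5 already contains {1, 2, 4, 5, 6, 7, 8, 9}.
Its 3×3 block (box 5) already contains {4, 5, 6, 7, 8, 9}.
The only value from 1–9 not eliminated is 3, so r5c5 = 3.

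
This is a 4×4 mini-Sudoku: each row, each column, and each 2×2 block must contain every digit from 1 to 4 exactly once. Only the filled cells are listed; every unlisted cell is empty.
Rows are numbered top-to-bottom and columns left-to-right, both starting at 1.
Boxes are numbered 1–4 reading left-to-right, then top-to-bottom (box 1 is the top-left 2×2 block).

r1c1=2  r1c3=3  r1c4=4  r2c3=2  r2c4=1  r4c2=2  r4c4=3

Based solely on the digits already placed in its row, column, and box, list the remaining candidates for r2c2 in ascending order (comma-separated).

Row 2 already contains {1, 2}.
Column 2 already contains {2}.
Its 2×2 block (box 1) already contains {2}.
Removing those from 1–4 leaves {3, 4} as the candidates for r2c2.

3,4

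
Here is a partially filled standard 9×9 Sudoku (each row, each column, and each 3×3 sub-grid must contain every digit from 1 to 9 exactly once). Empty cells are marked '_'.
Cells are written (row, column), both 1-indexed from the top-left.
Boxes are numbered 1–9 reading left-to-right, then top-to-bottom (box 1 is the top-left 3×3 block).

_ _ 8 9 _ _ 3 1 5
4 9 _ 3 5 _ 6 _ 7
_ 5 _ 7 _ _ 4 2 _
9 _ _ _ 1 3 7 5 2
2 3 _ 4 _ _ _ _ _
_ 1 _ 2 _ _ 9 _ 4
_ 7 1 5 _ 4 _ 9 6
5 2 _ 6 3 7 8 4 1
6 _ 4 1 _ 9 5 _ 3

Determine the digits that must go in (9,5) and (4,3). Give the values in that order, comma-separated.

For (9,5):
  Consider where 2 can go in row 9.
  (9,2) is out (column 2 already has a 2).
  (9,8) is out (column 8 already has a 2).
  So the only cell in row 9 that can hold 2 is (9,5).
  So (9,5) = 2.
For (4,3):
  Row 4 already contains {1, 2, 3, 5, 7, 9}.
  Column 3 already contains {1, 4, 8}.
  Its 3×3 block (box 4) already contains {1, 2, 3, 9}.
  The only value from 1–9 not eliminated is 6, so (4,3) = 6.

2,6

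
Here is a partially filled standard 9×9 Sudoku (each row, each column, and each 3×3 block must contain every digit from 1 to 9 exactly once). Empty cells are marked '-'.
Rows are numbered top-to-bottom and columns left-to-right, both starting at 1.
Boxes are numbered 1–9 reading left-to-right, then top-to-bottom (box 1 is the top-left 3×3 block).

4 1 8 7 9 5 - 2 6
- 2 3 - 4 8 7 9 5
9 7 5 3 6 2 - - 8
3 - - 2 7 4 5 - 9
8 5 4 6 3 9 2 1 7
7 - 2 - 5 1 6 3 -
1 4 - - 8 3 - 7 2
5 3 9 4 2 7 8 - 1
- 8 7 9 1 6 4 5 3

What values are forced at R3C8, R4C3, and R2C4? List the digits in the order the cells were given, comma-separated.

4,1,1

For R3C8:
  Row 3 already contains {2, 3, 5, 6, 7, 8, 9}.
  Column 8 already contains {1, 2, 3, 5, 7, 9}.
  Its 3×3 block (box 3) already contains {2, 5, 6, 7, 8, 9}.
  The only value from 1–9 not eliminated is 4, so R3C8 = 4.
For R4C3:
  Consider where 1 can go in column 3.
  R7C3 is out (row 7 already has a 1).
  So the only cell in column 3 that can hold 1 is R4C3.
  So R4C3 = 1.
For R2C4:
  Row 2 already contains {2, 3, 4, 5, 7, 8, 9}.
  Column 4 already contains {2, 3, 4, 6, 7, 9}.
  Its 3×3 block (box 2) already contains {2, 3, 4, 5, 6, 7, 8, 9}.
  The only value from 1–9 not eliminated is 1, so R2C4 = 1.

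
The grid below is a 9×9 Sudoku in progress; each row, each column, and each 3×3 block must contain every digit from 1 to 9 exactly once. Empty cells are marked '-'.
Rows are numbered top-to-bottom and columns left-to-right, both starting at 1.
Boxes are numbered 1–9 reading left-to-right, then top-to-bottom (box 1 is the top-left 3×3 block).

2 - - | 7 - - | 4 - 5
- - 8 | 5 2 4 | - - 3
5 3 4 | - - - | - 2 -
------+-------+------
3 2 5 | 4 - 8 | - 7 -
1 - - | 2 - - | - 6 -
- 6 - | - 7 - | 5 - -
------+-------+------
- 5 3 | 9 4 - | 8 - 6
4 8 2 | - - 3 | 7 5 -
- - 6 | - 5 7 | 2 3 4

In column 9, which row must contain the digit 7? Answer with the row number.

Consider where 7 can go in column 9.
r4c9 is out (row 4 already has a 7).
r5c9 is out (box 6 already has a 7).
r6c9 is out (row 6 already has a 7).
r8c9 is out (row 8 already has a 7).
So the only cell in column 9 that can hold 7 is r3c9.
That is row 3.

3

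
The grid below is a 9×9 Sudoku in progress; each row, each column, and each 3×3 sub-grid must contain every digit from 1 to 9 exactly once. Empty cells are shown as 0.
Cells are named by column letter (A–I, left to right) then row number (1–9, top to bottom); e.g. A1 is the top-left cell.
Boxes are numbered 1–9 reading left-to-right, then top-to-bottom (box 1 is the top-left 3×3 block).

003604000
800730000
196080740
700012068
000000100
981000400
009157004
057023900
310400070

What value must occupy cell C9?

Cell C9 itself could take any of {2, 8} by direct elimination.
Consider where 8 can go in box 7.
A7 is out (column A already has a 8).
B7 is out (column B already has a 8).
A8 is out (column A already has a 8).
So the only cell in box 7 that can hold 8 is C9.
Therefore C9 = 8.

8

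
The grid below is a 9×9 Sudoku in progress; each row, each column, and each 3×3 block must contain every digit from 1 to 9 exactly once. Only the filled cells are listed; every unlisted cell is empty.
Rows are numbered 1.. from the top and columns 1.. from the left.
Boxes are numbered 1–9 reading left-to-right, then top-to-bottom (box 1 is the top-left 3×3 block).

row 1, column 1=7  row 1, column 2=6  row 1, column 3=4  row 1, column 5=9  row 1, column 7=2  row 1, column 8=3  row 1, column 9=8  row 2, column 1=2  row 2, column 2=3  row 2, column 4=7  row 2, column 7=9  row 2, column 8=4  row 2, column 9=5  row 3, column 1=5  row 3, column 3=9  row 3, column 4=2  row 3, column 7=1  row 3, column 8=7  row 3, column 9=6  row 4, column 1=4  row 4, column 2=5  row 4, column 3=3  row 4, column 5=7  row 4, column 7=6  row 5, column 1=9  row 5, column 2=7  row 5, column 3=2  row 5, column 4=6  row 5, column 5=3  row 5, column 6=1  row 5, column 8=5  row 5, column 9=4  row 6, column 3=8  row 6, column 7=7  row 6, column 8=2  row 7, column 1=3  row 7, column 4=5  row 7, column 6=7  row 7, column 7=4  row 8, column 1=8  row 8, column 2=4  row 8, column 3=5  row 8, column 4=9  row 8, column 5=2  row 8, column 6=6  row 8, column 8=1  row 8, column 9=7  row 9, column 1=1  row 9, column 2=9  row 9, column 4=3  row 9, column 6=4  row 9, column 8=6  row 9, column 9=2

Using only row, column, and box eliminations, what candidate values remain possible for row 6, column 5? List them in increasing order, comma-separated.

4,5

Row 6 already contains {2, 7, 8}.
Column 5 already contains {2, 3, 7, 9}.
Its 3×3 block (box 5) already contains {1, 3, 6, 7}.
Removing those from 1–9 leaves {4, 5} as the candidates for row 6, column 5.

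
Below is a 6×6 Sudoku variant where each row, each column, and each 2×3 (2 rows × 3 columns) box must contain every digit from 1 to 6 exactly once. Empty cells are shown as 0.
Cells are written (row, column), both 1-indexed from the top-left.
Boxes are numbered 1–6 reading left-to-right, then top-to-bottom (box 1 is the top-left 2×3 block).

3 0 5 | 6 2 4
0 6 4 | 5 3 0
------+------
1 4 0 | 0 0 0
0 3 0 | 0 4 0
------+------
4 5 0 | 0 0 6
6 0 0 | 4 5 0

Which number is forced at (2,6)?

1

Row 2 already contains {3, 4, 5, 6}.
Column 6 already contains {4, 6}.
Its 2×3 block (box 2) already contains {2, 3, 4, 5, 6}.
The only value from 1–6 not eliminated is 1, so (2,6) = 1.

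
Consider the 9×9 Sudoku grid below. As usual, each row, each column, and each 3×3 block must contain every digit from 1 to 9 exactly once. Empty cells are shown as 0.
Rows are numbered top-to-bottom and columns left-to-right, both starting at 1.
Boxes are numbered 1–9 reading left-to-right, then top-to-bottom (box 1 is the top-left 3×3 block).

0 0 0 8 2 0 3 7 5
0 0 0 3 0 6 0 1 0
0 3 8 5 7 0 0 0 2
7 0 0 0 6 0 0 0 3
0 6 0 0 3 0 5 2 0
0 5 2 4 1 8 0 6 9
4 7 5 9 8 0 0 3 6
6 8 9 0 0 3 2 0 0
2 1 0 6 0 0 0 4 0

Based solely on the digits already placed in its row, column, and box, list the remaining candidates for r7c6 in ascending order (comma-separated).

Row 7 already contains {3, 4, 5, 6, 7, 8, 9}.
Column 6 already contains {3, 6, 8}.
Its 3×3 block (box 8) already contains {3, 6, 8, 9}.
Removing those from 1–9 leaves {1, 2} as the candidates for r7c6.

1,2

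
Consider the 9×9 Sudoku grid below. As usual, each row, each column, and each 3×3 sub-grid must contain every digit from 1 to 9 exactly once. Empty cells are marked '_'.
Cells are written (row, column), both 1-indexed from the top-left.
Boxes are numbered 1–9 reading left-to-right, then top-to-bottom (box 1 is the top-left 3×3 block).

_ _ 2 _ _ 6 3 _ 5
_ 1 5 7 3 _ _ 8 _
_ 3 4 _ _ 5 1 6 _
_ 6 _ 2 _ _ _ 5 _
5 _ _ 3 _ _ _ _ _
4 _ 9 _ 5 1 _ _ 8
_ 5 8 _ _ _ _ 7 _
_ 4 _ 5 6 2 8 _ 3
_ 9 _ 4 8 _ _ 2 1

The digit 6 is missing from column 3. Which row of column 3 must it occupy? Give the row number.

Consider where 6 can go in column 3.
(4,3) is out (row 4 already has a 6).
(5,3) is out (box 4 already has a 6).
(8,3) is out (row 8 already has a 6).
So the only cell in column 3 that can hold 6 is (9,3).
That is row 9.

9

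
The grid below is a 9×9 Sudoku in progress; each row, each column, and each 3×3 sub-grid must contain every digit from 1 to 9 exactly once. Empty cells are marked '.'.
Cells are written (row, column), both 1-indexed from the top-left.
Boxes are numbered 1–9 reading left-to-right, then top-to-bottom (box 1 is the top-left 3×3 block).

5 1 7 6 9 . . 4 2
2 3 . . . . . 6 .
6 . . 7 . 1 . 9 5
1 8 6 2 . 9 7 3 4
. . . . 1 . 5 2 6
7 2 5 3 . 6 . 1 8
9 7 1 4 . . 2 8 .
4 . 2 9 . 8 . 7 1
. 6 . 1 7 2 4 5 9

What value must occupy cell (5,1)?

Row 5 already contains {1, 2, 5, 6}.
Column 1 already contains {1, 2, 4, 5, 6, 7, 9}.
Its 3×3 block (box 4) already contains {1, 2, 5, 6, 7, 8}.
The only value from 1–9 not eliminated is 3, so (5,1) = 3.

3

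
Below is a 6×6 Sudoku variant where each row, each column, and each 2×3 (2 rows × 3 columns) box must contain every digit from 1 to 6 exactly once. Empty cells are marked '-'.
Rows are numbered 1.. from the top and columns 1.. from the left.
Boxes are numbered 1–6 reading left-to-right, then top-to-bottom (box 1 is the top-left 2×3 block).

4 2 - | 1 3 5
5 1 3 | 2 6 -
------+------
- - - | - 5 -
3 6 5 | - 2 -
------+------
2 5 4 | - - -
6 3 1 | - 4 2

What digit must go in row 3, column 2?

Row 3 already contains {5}.
Column 2 already contains {1, 2, 3, 5, 6}.
Its 2×3 block (box 3) already contains {3, 5, 6}.
The only value from 1–6 not eliminated is 4, so row 3, column 2 = 4.

4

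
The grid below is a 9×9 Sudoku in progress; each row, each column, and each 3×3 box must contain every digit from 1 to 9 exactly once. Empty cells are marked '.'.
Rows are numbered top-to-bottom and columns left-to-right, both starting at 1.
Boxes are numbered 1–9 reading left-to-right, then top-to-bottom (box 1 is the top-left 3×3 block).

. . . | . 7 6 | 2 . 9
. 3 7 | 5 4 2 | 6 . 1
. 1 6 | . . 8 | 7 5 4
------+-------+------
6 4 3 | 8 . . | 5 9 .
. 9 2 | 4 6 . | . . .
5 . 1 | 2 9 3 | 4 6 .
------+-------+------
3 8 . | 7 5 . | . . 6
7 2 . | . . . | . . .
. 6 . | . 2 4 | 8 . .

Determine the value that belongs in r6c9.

8

Cell r6c9 itself could take any of {7, 8} by direct elimination.
Consider where 8 can go in row 6.
r6c2 is out (column 2 already has a 8).
So the only cell in row 6 that can hold 8 is r6c9.
Therefore r6c9 = 8.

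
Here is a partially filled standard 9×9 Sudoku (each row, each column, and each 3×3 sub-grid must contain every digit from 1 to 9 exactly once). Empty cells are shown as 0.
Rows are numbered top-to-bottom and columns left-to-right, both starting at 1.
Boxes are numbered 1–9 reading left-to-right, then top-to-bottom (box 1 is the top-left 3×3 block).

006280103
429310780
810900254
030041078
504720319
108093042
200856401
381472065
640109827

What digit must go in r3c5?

6

Row 3 already contains {1, 2, 4, 5, 8, 9}.
Column 5 already contains {1, 2, 4, 5, 7, 8, 9}.
Its 3×3 block (box 2) already contains {1, 2, 3, 8, 9}.
The only value from 1–9 not eliminated is 6, so r3c5 = 6.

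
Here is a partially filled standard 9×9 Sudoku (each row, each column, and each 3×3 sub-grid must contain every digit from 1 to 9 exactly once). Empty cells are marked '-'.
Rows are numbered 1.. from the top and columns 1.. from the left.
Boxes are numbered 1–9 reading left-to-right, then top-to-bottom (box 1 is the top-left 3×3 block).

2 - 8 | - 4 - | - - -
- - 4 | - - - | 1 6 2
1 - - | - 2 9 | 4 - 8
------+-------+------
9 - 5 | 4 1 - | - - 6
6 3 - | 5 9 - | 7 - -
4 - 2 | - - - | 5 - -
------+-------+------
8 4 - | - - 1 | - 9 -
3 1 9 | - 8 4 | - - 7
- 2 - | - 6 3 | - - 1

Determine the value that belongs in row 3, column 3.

Cell row 3, column 3 itself could take any of {3, 6, 7} by direct elimination.
Consider where 3 can go in column 3.
row 5, column 3 is out (row 5 already has a 3).
row 7, column 3 is out (box 7 already has a 3).
row 9, column 3 is out (row 9 already has a 3).
So the only cell in column 3 that can hold 3 is row 3, column 3.
Therefore row 3, column 3 = 3.

3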